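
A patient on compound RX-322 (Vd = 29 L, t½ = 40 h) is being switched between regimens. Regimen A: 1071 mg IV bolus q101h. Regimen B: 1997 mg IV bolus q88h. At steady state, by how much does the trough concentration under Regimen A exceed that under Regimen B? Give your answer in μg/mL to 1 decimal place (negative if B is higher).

Regimen A: f = (1/2)^(101/40) ≈ 0.1737; Cmin,ss = (1071/29)·f/(1−f) ≈ 7.763 μg/mL.
Regimen B: f = (1/2)^(88/40) ≈ 0.2176; Cmin,ss = (1997/29)·f/(1−f) ≈ 19.152 μg/mL.
Difference ≈ 7.763 − 19.152 ≈ -11.389 μg/mL.

-11.4 μg/mL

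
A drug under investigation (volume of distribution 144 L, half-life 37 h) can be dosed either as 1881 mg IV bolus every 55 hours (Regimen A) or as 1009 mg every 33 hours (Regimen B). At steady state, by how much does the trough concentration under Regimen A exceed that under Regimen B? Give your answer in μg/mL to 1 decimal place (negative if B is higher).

-0.9 μg/mL

Regimen A: f = (1/2)^(55/37) ≈ 0.3569; Cmin,ss = (1881/144)·f/(1−f) ≈ 7.249 μg/mL.
Regimen B: f = (1/2)^(33/37) ≈ 0.5389; Cmin,ss = (1009/144)·f/(1−f) ≈ 8.189 μg/mL.
Difference ≈ 7.249 − 8.189 ≈ -0.940 μg/mL.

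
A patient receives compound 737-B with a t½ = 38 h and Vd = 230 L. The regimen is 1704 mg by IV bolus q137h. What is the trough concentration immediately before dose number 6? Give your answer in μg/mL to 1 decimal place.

f = (1/2)^(τ/t½) = (1/2)^(137/38) ≈ 0.0822.
C₀ = D/Vd = 1704/230 ≈ 7.409 μg/mL.
Before the 6th dose, 5 doses have been given. Superposition: Cmin = C₀·(f + f² + … + f^5).
≈ 7.409 × (0.0822 + 0.0068 + 0.0006 + 0.0000 + 0.0000) ≈ 7.409 × 0.0896 ≈ 0.664 μg/mL.

0.7 μg/mL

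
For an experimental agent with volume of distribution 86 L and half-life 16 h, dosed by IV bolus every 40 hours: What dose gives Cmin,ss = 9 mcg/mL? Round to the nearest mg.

τ/t½ = 40/16 ≈ 2.5, so f = (1/2)^(40/16) ≈ 0.176777.
Cmin,ss = (D/Vd)·f/(1−f), so D = Cmin,ss·Vd·(1−f)/f.
D = 9 × 86 × (1−f)/f ≈ 9 × 86 × 4.65684 ≈ 3604.39 mg.

3604 mg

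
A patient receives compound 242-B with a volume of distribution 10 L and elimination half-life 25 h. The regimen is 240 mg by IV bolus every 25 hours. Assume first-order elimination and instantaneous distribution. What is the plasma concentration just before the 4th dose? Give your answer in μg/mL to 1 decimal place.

f = (1/2)^(τ/t½) = (1/2)^(25/25) ≈ 0.5000.
C₀ = D/Vd = 240/10 ≈ 24.000 μg/mL.
Before the 4th dose, 3 doses have been given. Superposition: Cmin = C₀·(f + f² + … + f^3).
≈ 24.000 × (0.5000 + 0.2500 + 0.1250) ≈ 24.000 × 0.8750 ≈ 21.000 μg/mL.

21.0 μg/mL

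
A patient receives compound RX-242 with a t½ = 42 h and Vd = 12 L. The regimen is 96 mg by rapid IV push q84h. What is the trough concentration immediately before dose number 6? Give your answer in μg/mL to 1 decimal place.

f = (1/2)^(τ/t½) = (1/2)^(84/42) ≈ 0.2500.
C₀ = D/Vd = 96/12 ≈ 8.000 μg/mL.
Before the 6th dose, 5 doses have been given. Superposition: Cmin = C₀·(f + f² + … + f^5).
≈ 8.000 × (0.2500 + 0.0625 + 0.0156 + 0.0039 + 0.0010) ≈ 8.000 × 0.3330 ≈ 2.664 μg/mL.

2.7 μg/mL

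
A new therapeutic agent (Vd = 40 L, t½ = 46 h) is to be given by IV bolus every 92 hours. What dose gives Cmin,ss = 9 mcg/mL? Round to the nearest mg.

τ/t½ = 92/46 ≈ 2, so f = (1/2)^(92/46) ≈ 0.250000.
Cmin,ss = (D/Vd)·f/(1−f), so D = Cmin,ss·Vd·(1−f)/f.
D = 9 × 40 × (1−f)/f ≈ 9 × 40 × 3.00000 ≈ 1080.00 mg.

1080 mg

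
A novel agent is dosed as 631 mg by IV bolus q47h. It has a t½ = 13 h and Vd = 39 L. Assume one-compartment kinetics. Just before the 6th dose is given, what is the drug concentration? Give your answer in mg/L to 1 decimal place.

1.4 mg/L

f = (1/2)^(τ/t½) = (1/2)^(47/13) ≈ 0.0816.
C₀ = D/Vd = 631/39 ≈ 16.179 mg/L.
Before the 6th dose, 5 doses have been given. Superposition: Cmin = C₀·(f + f² + … + f^5).
≈ 16.179 × (0.0816 + 0.0067 + 0.0005 + 0.0000 + 0.0000) ≈ 16.179 × 0.0888 ≈ 1.437 mg/L.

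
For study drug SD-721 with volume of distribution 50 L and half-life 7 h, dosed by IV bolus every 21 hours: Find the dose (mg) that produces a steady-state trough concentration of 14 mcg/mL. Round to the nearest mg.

4900 mg

τ/t½ = 21/7 ≈ 3, so f = (1/2)^(21/7) ≈ 0.125000.
Cmin,ss = (D/Vd)·f/(1−f), so D = Cmin,ss·Vd·(1−f)/f.
D = 14 × 50 × (1−f)/f ≈ 14 × 50 × 7.00000 ≈ 4900.00 mg.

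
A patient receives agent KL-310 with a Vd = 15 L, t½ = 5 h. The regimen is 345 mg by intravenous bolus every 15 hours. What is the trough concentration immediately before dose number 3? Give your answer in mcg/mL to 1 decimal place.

3.2 mcg/mL

f = (1/2)^(τ/t½) = (1/2)^(15/5) ≈ 0.1250.
C₀ = D/Vd = 345/15 ≈ 23.000 mcg/mL.
Before the 3rd dose, 2 doses have been given. Superposition: Cmin = C₀·(f + f²).
≈ 23.000 × (0.1250 + 0.0156) ≈ 23.000 × 0.1406 ≈ 3.234 mcg/mL.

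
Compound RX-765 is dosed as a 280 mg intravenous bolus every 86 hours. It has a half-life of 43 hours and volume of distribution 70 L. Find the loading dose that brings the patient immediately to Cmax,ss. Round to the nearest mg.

373 mg

f = (1/2)^(86/43) ≈ 0.250000; accumulation ratio R = 1/(1−f) ≈ 1.33333.
Loading dose to hit Cmax,ss on first dose: D_load = D_maint·R ≈ 280 × 1.33333 ≈ 373.33 mg.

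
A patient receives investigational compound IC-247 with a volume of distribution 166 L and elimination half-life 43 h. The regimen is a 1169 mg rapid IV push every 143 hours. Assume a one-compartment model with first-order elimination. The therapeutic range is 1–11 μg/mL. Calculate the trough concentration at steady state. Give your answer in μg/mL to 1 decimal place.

τ/t½ = 143/43 ≈ 3.3256, so fraction remaining f = (1/2)^(143/43) ≈ 0.0997.
At steady state, accumulation factor R = 1/(1 − e^(−kτ)) ≈ 1.1107.
Each bolus raises the concentration by D/Vd = 1169/166 ≈ 7.042 μg/mL.
Steady-state peak Cmax,ss = C₀·R ≈ 7.042 × 1.1107 ≈ 7.822 μg/mL.
Steady-state trough Cmin,ss = Cmax,ss·f ≈ 7.822 × 0.0997 ≈ 0.780 μg/mL.
Trough 0.8 μg/mL vs MEC 1 μg/mL: subtherapeutic.

0.8 μg/mL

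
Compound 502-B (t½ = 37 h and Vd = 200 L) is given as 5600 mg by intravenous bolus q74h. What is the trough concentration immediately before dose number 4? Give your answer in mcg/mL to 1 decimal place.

f = (1/2)^(τ/t½) = (1/2)^(74/37) ≈ 0.2500.
C₀ = D/Vd = 5600/200 ≈ 28.000 mcg/mL.
Before the 4th dose, 3 doses have been given. Superposition: Cmin = C₀·(f + f² + … + f^3).
≈ 28.000 × (0.2500 + 0.0625 + 0.0156) ≈ 28.000 × 0.3281 ≈ 9.187 mcg/mL.

9.2 mcg/mL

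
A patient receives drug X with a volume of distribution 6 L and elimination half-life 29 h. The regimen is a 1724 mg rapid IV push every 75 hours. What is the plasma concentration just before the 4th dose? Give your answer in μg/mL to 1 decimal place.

f = (1/2)^(τ/t½) = (1/2)^(75/29) ≈ 0.1665.
C₀ = D/Vd = 1724/6 ≈ 287.333 μg/mL.
Before the 4th dose, 3 doses have been given. Superposition: Cmin = C₀·(f + f² + … + f^3).
≈ 287.333 × (0.1665 + 0.0277 + 0.0046) ≈ 287.333 × 0.1988 ≈ 57.122 μg/mL.

57.1 μg/mL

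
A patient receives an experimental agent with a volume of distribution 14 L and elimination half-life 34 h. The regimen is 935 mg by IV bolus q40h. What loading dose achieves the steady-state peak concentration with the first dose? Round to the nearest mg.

1677 mg

f = (1/2)^(40/34) ≈ 0.442433; accumulation ratio R = 1/(1−f) ≈ 1.79351.
Loading dose to hit Cmax,ss on first dose: D_load = D_maint·R ≈ 935 × 1.79351 ≈ 1676.93 mg.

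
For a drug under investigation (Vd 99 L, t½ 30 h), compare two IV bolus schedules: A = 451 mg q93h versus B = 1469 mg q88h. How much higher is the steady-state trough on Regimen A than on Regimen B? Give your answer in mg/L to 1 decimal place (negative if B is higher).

-1.6 mg/L

Regimen A: f = (1/2)^(93/30) ≈ 0.1166; Cmin,ss = (451/99)·f/(1−f) ≈ 0.601 mg/L.
Regimen B: f = (1/2)^(88/30) ≈ 0.1309; Cmin,ss = (1469/99)·f/(1−f) ≈ 2.235 mg/L.
Difference ≈ 0.601 − 2.235 ≈ -1.634 mg/L.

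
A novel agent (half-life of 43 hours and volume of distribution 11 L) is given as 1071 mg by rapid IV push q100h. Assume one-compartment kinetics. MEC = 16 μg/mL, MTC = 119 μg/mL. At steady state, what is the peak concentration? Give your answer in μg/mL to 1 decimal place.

121.6 μg/mL

τ/t½ = 100/43 ≈ 2.3256, so fraction remaining f = (1/2)^(100/43) ≈ 0.1995.
At steady state, accumulation factor R = 1/(1 − e^(−kτ)) ≈ 1.2492.
Each bolus raises the concentration by D/Vd = 1071/11 ≈ 97.364 μg/mL.
Steady-state peak Cmax,ss = C₀·R ≈ 97.364 × 1.2492 ≈ 121.627 μg/mL.
Peak 121.6 μg/mL vs MTC 119 μg/mL: exceeds toxic threshold.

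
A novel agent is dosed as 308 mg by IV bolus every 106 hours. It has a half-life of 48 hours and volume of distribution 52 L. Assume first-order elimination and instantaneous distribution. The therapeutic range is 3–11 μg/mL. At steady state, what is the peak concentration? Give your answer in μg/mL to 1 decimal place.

τ/t½ = 106/48 ≈ 2.2083, so fraction remaining f = (1/2)^(106/48) ≈ 0.2164.
At steady state, accumulation factor R = 1/(1 − e^(−kτ)) ≈ 1.2762.
Single-dose peak C₀ = D/Vd = 308/52 ≈ 5.923 μg/mL.
Steady-state peak Cmax,ss = C₀·R ≈ 5.923 × 1.2762 ≈ 7.559 μg/mL.
Peak 7.6 μg/mL vs MTC 11 μg/mL: below toxic threshold.

7.6 μg/mL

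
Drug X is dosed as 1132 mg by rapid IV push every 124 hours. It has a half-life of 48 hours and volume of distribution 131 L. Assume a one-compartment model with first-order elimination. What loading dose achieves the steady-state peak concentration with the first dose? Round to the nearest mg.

1359 mg

f = (1/2)^(124/48) ≈ 0.166855; accumulation ratio R = 1/(1−f) ≈ 1.20027.
Loading dose to hit Cmax,ss on first dose: D_load = D_maint·R ≈ 1132 × 1.20027 ≈ 1358.71 mg.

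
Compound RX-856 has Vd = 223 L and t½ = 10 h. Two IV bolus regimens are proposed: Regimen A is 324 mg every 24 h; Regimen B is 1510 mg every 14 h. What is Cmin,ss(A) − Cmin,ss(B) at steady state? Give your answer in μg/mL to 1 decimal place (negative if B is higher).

Regimen A: f = (1/2)^(24/10) ≈ 0.1895; Cmin,ss = (324/223)·f/(1−f) ≈ 0.340 μg/mL.
Regimen B: f = (1/2)^(14/10) ≈ 0.3789; Cmin,ss = (1510/223)·f/(1−f) ≈ 4.131 μg/mL.
Difference ≈ 0.340 − 4.131 ≈ -3.791 μg/mL.

-3.8 μg/mL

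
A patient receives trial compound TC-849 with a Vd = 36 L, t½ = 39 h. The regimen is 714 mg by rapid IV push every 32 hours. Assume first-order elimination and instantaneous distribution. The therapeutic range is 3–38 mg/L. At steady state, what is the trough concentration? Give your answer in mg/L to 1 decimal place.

k = ln2/t½ = ln2/39 ≈ 0.017773 h⁻¹; fraction remaining f = e^(−kτ) = e^(−0.017773×32) ≈ 0.5662.
Each bolus raises the concentration by D/Vd = 714/36 ≈ 19.833 mg/L.
Steady-state trough Cmin,ss = C₀·f/(1−f) ≈ 19.833 × 0.5662/0.4338 ≈ 25.886 mg/L.
Trough 25.9 mg/L vs MEC 3 mg/L: adequate.

25.9 mg/L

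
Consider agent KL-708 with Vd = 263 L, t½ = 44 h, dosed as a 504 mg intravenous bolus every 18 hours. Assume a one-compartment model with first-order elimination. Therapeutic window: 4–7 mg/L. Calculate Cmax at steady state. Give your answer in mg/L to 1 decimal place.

7.8 mg/L

τ/t½ = 18/44 ≈ 0.40909, so fraction remaining f = (1/2)^(18/44) ≈ 0.7531.
At steady state, accumulation factor R = 1/(1 − e^(−kτ)) ≈ 4.0502.
Single-dose peak C₀ = D/Vd = 504/263 ≈ 1.916 mg/L.
Cmax,ss = C₀/(1 − f) ≈ 1.916/0.2469 ≈ 7.760 mg/L.
Peak 7.8 mg/L vs MTC 7 mg/L: exceeds toxic threshold.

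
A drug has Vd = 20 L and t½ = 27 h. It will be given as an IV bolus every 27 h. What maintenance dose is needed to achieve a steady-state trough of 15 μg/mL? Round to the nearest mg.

τ/t½ = 27/27 ≈ 1, so f = (1/2)^(27/27) ≈ 0.500000.
Cmin,ss = (D/Vd)·f/(1−f), so D = Cmin,ss·Vd·(1−f)/f.
D = 15 × 20 × (1−f)/f ≈ 15 × 20 × 1.00000 ≈ 300.00 mg.

300 mg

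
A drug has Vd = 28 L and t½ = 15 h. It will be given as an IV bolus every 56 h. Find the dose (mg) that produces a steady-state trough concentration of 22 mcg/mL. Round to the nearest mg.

τ/t½ = 56/15 ≈ 3.7333, so f = (1/2)^(56/15) ≈ 0.075189.
Cmin,ss = (D/Vd)·f/(1−f), so D = Cmin,ss·Vd·(1−f)/f.
D = 22 × 28 × (1−f)/f ≈ 22 × 28 × 12.29982 ≈ 7576.69 mg.

7577 mg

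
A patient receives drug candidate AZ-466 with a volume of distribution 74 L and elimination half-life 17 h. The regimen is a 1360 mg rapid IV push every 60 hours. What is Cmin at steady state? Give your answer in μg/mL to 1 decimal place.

1.7 μg/mL

τ/t½ = 60/17 ≈ 3.5294, so fraction remaining f = (1/2)^(60/17) ≈ 0.0866.
Accumulation ratio R = 1/(1 − f) ≈ 1/0.9134 ≈ 1.0948.
Each bolus raises the concentration by D/Vd = 1360/74 ≈ 18.378 μg/mL.
Steady-state peak Cmax,ss = C₀·R ≈ 18.378 × 1.0948 ≈ 20.120 μg/mL.
Steady-state trough Cmin,ss = Cmax,ss·f ≈ 20.120 × 0.0866 ≈ 1.742 μg/mL.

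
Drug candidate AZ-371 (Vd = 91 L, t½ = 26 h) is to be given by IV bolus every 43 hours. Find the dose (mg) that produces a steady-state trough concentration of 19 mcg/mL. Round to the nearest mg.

τ/t½ = 43/26 ≈ 1.6538, so f = (1/2)^(43/26) ≈ 0.317792.
Cmin,ss = (D/Vd)·f/(1−f), so D = Cmin,ss·Vd·(1−f)/f.
D = 19 × 91 × (1−f)/f ≈ 19 × 91 × 2.14671 ≈ 3711.66 mg.

3712 mg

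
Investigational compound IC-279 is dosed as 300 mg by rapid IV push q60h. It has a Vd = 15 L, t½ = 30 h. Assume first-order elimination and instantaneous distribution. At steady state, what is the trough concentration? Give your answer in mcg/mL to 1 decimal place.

τ = 60 h = 2 half-lives, so f = (1/2)^2 = 0.25.
Accumulation ratio R = 1/(1 − f) = 1/0.75 = 4/3.
Single-dose peak C₀ = D/Vd = 300/15 = 20 mcg/mL.
Steady-state peak Cmax,ss = C₀·R = 20 × 4/3 ≈ 26.667 mcg/mL.
Steady-state trough Cmin,ss = Cmax,ss·f ≈ 26.667 × 0.25 ≈ 6.667 mcg/mL.

6.7 mcg/mL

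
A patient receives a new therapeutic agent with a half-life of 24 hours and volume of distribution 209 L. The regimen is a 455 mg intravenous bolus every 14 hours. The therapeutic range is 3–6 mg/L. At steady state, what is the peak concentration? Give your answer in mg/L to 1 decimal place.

k = ln2/t½ = ln2/24 ≈ 0.028881 h⁻¹; fraction remaining f = e^(−kτ) = e^(−0.028881×14) ≈ 0.6674.
At steady state, accumulation factor R = 1/(1 − e^(−kτ)) ≈ 3.0066.
Each bolus raises the concentration by D/Vd = 455/209 ≈ 2.177 mg/L.
Steady-state peak Cmax,ss = C₀·R ≈ 2.177 × 3.0066 ≈ 6.545 mg/L.
Peak 6.5 mg/L vs MTC 6 mg/L: exceeds toxic threshold.

6.5 mg/L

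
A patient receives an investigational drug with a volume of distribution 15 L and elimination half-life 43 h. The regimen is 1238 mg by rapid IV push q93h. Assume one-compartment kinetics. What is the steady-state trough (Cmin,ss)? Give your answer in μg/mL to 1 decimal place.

Over one 93-h interval, 93/43 ≈ 2.1628 half-lives elapse, leaving f ≈ 0.2233 of each dose.
Single-dose peak C₀ = D/Vd = 1238/15 ≈ 82.533 μg/mL.
Steady-state trough Cmin,ss = C₀·f/(1−f) ≈ 82.533 × 0.2233/0.7767 ≈ 23.728 μg/mL.

23.7 μg/mL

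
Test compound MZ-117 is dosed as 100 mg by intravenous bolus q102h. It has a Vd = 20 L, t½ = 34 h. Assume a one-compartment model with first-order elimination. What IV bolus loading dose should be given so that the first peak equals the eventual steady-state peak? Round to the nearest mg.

f = (1/2)^(102/34) ≈ 0.125000; accumulation ratio R = 1/(1−f) ≈ 1.14286.
Loading dose to hit Cmax,ss on first dose: D_load = D_maint·R ≈ 100 × 1.14286 ≈ 114.29 mg.

114 mg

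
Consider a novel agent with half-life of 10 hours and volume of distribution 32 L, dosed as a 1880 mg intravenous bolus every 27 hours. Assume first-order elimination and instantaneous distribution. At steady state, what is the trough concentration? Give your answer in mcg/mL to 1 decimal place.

τ/t½ = 27/10 ≈ 2.7, so fraction remaining f = (1/2)^(27/10) ≈ 0.1539.
Each bolus raises the concentration by D/Vd = 1880/32 ≈ 58.750 mcg/mL.
Steady-state trough Cmin,ss = C₀·f/(1−f) ≈ 58.750 × 0.1539/0.8461 ≈ 10.686 mcg/mL.

10.7 mcg/mL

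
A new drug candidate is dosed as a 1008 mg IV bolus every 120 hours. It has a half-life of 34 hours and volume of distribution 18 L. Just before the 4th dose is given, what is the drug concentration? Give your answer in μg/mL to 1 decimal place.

f = (1/2)^(τ/t½) = (1/2)^(120/34) ≈ 0.0866.
C₀ = D/Vd = 1008/18 ≈ 56.000 μg/mL.
Before the 4th dose, 3 doses have been given. Superposition: Cmin = C₀·(f + f² + … + f^3).
≈ 56.000 × (0.0866 + 0.0075 + 0.0006) ≈ 56.000 × 0.0947 ≈ 5.303 μg/mL.

5.3 μg/mL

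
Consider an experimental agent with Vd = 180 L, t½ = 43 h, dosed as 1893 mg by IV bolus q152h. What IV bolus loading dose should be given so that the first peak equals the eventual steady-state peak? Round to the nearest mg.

f = (1/2)^(152/43) ≈ 0.086277; accumulation ratio R = 1/(1−f) ≈ 1.09442.
Loading dose to hit Cmax,ss on first dose: D_load = D_maint·R ≈ 1893 × 1.09442 ≈ 2071.74 mg.

2072 mg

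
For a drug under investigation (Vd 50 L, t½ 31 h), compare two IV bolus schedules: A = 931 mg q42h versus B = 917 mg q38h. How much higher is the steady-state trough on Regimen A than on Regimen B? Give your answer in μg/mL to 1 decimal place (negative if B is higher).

Regimen A: f = (1/2)^(42/31) ≈ 0.3910; Cmin,ss = (931/50)·f/(1−f) ≈ 11.955 μg/mL.
Regimen B: f = (1/2)^(38/31) ≈ 0.4276; Cmin,ss = (917/50)·f/(1−f) ≈ 13.701 μg/mL.
Difference ≈ 11.955 − 13.701 ≈ -1.746 μg/mL.

-1.7 μg/mL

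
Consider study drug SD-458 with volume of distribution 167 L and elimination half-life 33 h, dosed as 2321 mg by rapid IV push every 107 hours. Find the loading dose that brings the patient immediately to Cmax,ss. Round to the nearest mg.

f = (1/2)^(107/33) ≈ 0.105665; accumulation ratio R = 1/(1−f) ≈ 1.11815.
Loading dose to hit Cmax,ss on first dose: D_load = D_maint·R ≈ 2321 × 1.11815 ≈ 2595.23 mg.

2595 mg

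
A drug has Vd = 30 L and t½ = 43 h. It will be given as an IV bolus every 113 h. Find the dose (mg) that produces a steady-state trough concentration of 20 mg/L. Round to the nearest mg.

τ/t½ = 113/43 ≈ 2.6279, so f = (1/2)^(113/43) ≈ 0.161779.
Cmin,ss = (D/Vd)·f/(1−f), so D = Cmin,ss·Vd·(1−f)/f.
D = 20 × 30 × (1−f)/f ≈ 20 × 30 × 5.18127 ≈ 3108.76 mg.

3109 mg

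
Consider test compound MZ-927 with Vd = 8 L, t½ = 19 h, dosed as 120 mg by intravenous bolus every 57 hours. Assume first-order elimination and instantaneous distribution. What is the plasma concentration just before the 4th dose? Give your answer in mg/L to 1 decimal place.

2.1 mg/L

f = (1/2)^(τ/t½) = (1/2)^(57/19) ≈ 0.1250.
C₀ = D/Vd = 120/8 ≈ 15.000 mg/L.
Before the 4th dose, 3 doses have been given. Superposition: Cmin = C₀·(f + f² + … + f^3).
≈ 15.000 × (0.1250 + 0.0156 + 0.0020) ≈ 15.000 × 0.1426 ≈ 2.139 mg/L.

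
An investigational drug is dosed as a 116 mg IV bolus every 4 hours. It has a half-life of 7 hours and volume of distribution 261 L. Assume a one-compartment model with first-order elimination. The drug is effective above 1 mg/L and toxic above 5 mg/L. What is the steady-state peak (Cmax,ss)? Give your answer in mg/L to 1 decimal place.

k = ln2/t½ = ln2/7 ≈ 0.099021 h⁻¹; fraction remaining f = e^(−kτ) = e^(−0.099021×4) ≈ 0.6730.
Accumulation ratio R = 1/(1 − f) ≈ 1/0.3270 ≈ 3.0581.
Single-dose peak C₀ = D/Vd = 116/261 ≈ 0.444 mg/L.
Steady-state peak Cmax,ss = C₀·R ≈ 0.444 × 3.0581 ≈ 1.358 mg/L.
Peak 1.4 mg/L vs MTC 5 mg/L: below toxic threshold.

1.4 mg/L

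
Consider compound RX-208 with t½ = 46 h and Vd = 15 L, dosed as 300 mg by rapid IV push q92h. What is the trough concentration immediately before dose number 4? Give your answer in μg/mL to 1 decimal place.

f = (1/2)^(τ/t½) = (1/2)^(92/46) ≈ 0.2500.
C₀ = D/Vd = 300/15 ≈ 20.000 μg/mL.
Before the 4th dose, 3 doses have been given. Superposition: Cmin = C₀·(f + f² + … + f^3).
≈ 20.000 × (0.2500 + 0.0625 + 0.0156) ≈ 20.000 × 0.3281 ≈ 6.562 μg/mL.

6.6 μg/mL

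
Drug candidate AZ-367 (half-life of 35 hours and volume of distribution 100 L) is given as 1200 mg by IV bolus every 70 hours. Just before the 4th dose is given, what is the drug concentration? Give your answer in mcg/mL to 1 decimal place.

3.9 mcg/mL

f = (1/2)^(τ/t½) = (1/2)^(70/35) ≈ 0.2500.
C₀ = D/Vd = 1200/100 ≈ 12.000 mcg/mL.
Before the 4th dose, 3 doses have been given. Superposition: Cmin = C₀·(f + f² + … + f^3).
≈ 12.000 × (0.2500 + 0.0625 + 0.0156) ≈ 12.000 × 0.3281 ≈ 3.937 mcg/mL.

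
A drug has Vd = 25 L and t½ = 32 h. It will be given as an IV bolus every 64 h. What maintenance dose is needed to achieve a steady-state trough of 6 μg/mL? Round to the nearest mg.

450 mg

τ/t½ = 64/32 ≈ 2, so f = (1/2)^(64/32) ≈ 0.250000.
Cmin,ss = (D/Vd)·f/(1−f), so D = Cmin,ss·Vd·(1−f)/f.
D = 6 × 25 × (1−f)/f ≈ 6 × 25 × 3.00000 ≈ 450.00 mg.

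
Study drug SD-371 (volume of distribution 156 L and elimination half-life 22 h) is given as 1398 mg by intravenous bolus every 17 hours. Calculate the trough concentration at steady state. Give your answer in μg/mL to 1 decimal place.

12.6 μg/mL

τ/t½ = 17/22 ≈ 0.77273, so fraction remaining f = (1/2)^(17/22) ≈ 0.5853.
Each bolus raises the concentration by D/Vd = 1398/156 ≈ 8.962 μg/mL.
Steady-state trough Cmin,ss = C₀·f/(1−f) ≈ 8.962 × 0.5853/0.4147 ≈ 12.649 μg/mL.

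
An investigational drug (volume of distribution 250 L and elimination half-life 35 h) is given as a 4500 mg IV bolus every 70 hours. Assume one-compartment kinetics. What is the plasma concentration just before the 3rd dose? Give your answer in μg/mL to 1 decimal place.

f = (1/2)^(τ/t½) = (1/2)^(70/35) ≈ 0.2500.
C₀ = D/Vd = 4500/250 ≈ 18.000 μg/mL.
Before the 3rd dose, 2 doses have been given. Superposition: Cmin = C₀·(f + f²).
≈ 18.000 × (0.2500 + 0.0625) ≈ 18.000 × 0.3125 ≈ 5.625 μg/mL.

5.6 μg/mL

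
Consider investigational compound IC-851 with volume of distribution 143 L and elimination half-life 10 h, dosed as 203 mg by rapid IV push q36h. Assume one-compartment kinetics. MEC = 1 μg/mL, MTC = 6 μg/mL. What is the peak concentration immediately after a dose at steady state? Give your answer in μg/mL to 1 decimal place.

τ/t½ = 36/10 ≈ 3.6, so fraction remaining f = (1/2)^(36/10) ≈ 0.0825.
At steady state, accumulation factor R = 1/(1 − e^(−kτ)) ≈ 1.0899.
Each bolus raises the concentration by D/Vd = 203/143 ≈ 1.420 μg/mL.
Cmax,ss = C₀/(1 − f) ≈ 1.420/0.9175 ≈ 1.548 μg/mL.
Peak 1.5 μg/mL vs MTC 6 μg/mL: below toxic threshold.

1.5 μg/mL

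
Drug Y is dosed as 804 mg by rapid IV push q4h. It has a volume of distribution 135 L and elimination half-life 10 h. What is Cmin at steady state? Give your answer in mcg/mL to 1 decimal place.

18.6 mcg/mL

τ/t½ = 4/10 ≈ 0.4, so fraction remaining f = (1/2)^(4/10) ≈ 0.7579.
At steady state, accumulation factor R = 1/(1 − e^(−kτ)) ≈ 4.1305.
Single-dose peak C₀ = D/Vd = 804/135 ≈ 5.956 mcg/mL.
Steady-state peak Cmax,ss = C₀·R ≈ 5.956 × 4.1305 ≈ 24.601 mcg/mL.
Steady-state trough Cmin,ss = Cmax,ss·f ≈ 24.601 × 0.7579 ≈ 18.645 mcg/mL.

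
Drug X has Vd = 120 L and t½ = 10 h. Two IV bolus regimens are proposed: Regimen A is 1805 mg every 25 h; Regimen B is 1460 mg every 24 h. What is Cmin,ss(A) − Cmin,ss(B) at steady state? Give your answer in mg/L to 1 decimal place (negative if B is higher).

0.4 mg/L

Regimen A: f = (1/2)^(25/10) ≈ 0.1768; Cmin,ss = (1805/120)·f/(1−f) ≈ 3.231 mg/L.
Regimen B: f = (1/2)^(24/10) ≈ 0.1895; Cmin,ss = (1460/120)·f/(1−f) ≈ 2.845 mg/L.
Difference ≈ 3.231 − 2.845 ≈ 0.386 mg/L.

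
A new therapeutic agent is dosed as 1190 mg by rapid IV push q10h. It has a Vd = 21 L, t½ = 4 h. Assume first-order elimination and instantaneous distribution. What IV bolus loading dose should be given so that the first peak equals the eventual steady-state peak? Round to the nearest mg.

f = (1/2)^(10/4) ≈ 0.176777; accumulation ratio R = 1/(1−f) ≈ 1.21474.
Loading dose to hit Cmax,ss on first dose: D_load = D_maint·R ≈ 1190 × 1.21474 ≈ 1445.54 mg.

1446 mg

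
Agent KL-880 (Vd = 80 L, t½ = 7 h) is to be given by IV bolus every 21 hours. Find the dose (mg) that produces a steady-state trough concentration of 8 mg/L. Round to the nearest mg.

τ/t½ = 21/7 ≈ 3, so f = (1/2)^(21/7) ≈ 0.125000.
Cmin,ss = (D/Vd)·f/(1−f), so D = Cmin,ss·Vd·(1−f)/f.
D = 8 × 80 × (1−f)/f ≈ 8 × 80 × 7.00000 ≈ 4480.00 mg.

4480 mg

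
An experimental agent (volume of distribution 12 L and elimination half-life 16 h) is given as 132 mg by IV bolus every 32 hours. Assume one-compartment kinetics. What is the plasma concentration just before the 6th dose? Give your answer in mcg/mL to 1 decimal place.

3.7 mcg/mL

f = (1/2)^(τ/t½) = (1/2)^(32/16) ≈ 0.2500.
C₀ = D/Vd = 132/12 ≈ 11.000 mcg/mL.
Before the 6th dose, 5 doses have been given. Superposition: Cmin = C₀·(f + f² + … + f^5).
≈ 11.000 × (0.2500 + 0.0625 + 0.0156 + 0.0039 + 0.0010) ≈ 11.000 × 0.3330 ≈ 3.663 mcg/mL.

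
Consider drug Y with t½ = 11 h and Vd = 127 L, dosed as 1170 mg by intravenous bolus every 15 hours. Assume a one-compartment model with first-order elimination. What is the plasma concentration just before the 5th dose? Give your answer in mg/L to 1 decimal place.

5.7 mg/L

f = (1/2)^(τ/t½) = (1/2)^(15/11) ≈ 0.3886.
C₀ = D/Vd = 1170/127 ≈ 9.213 mg/L.
Before the 5th dose, 4 doses have been given. Superposition: Cmin = C₀·(f + f² + … + f^4).
≈ 9.213 × (0.3886 + 0.1510 + 0.0587 + 0.0228) ≈ 9.213 × 0.6211 ≈ 5.722 mg/L.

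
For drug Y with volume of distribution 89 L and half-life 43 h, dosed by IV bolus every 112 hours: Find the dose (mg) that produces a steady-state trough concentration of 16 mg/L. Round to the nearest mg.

7237 mg

τ/t½ = 112/43 ≈ 2.6047, so f = (1/2)^(112/43) ≈ 0.164408.
Cmin,ss = (D/Vd)·f/(1−f), so D = Cmin,ss·Vd·(1−f)/f.
D = 16 × 89 × (1−f)/f ≈ 16 × 89 × 5.08243 ≈ 7237.38 mg.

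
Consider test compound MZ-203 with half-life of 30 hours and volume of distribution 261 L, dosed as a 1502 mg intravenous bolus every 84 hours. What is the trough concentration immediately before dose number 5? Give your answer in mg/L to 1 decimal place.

1.0 mg/L

f = (1/2)^(τ/t½) = (1/2)^(84/30) ≈ 0.1436.
C₀ = D/Vd = 1502/261 ≈ 5.755 mg/L.
Before the 5th dose, 4 doses have been given. Superposition: Cmin = C₀·(f + f² + … + f^4).
≈ 5.755 × (0.1436 + 0.0206 + 0.0030 + 0.0004) ≈ 5.755 × 0.1676 ≈ 0.965 mg/L.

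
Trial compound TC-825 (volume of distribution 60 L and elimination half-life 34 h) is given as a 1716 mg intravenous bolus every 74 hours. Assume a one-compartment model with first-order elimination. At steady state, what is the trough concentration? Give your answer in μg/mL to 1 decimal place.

8.1 μg/mL

Over one 74-h interval, 74/34 ≈ 2.1765 half-lives elapse, leaving f ≈ 0.2212 of each dose.
At steady state, accumulation factor R = 1/(1 − e^(−kτ)) ≈ 1.2840.
Single-dose peak C₀ = D/Vd = 1716/60 ≈ 28.600 μg/mL.
Steady-state peak Cmax,ss = C₀·R ≈ 28.600 × 1.2840 ≈ 36.722 μg/mL.
One interval later, Cmin,ss = Cmax,ss·e^(−kτ) ≈ 36.722 × 0.2212 ≈ 8.123 μg/mL.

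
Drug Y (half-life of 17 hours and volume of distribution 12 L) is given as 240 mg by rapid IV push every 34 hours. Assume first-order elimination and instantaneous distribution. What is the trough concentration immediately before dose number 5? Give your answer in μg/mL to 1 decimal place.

f = (1/2)^(τ/t½) = (1/2)^(34/17) ≈ 0.2500.
C₀ = D/Vd = 240/12 ≈ 20.000 μg/mL.
Before the 5th dose, 4 doses have been given. Superposition: Cmin = C₀·(f + f² + … + f^4).
≈ 20.000 × (0.2500 + 0.0625 + 0.0156 + 0.0039) ≈ 20.000 × 0.3320 ≈ 6.640 μg/mL.

6.6 μg/mL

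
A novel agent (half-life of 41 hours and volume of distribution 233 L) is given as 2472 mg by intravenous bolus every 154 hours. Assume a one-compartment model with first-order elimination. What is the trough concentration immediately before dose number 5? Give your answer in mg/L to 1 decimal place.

f = (1/2)^(τ/t½) = (1/2)^(154/41) ≈ 0.0740.
C₀ = D/Vd = 2472/233 ≈ 10.609 mg/L.
Before the 5th dose, 4 doses have been given. Superposition: Cmin = C₀·(f + f² + … + f^4).
≈ 10.609 × (0.0740 + 0.0055 + 0.0004 + 0.0000) ≈ 10.609 × 0.0799 ≈ 0.848 mg/L.

0.8 mg/L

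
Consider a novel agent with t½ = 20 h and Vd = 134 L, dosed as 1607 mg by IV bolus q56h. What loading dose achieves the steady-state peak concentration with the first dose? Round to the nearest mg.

1876 mg

f = (1/2)^(56/20) ≈ 0.143587; accumulation ratio R = 1/(1−f) ≈ 1.16766.
Loading dose to hit Cmax,ss on first dose: D_load = D_maint·R ≈ 1607 × 1.16766 ≈ 1876.43 mg.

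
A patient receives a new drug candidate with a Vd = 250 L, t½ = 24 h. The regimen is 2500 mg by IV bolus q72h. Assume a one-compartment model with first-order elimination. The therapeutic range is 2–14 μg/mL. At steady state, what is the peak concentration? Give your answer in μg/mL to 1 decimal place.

The dosing interval is 3 half-lives, so f = 2^(−3) = 0.125.
Accumulation ratio R = 1/(1 − f) = 1/0.875 = 8/7.
Single-dose peak C₀ = D/Vd = 2500/250 = 10 μg/mL.
Steady-state peak Cmax,ss = C₀·R = 10 × 8/7 ≈ 11.429 μg/mL.
Peak 11.4 μg/mL vs MTC 14 μg/mL: below toxic threshold.

11.4 μg/mL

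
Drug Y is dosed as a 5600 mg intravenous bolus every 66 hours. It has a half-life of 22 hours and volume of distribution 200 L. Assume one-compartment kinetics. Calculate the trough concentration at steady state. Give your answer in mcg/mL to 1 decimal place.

τ = 66 h = 3 half-lives, so f = (1/2)^3 = 0.125.
At steady state, R = 1/(1 − 0.125) = 8/7.
Single-dose peak C₀ = D/Vd = 5600/200 = 28 mcg/mL.
Steady-state peak Cmax,ss = C₀·R = 28 × 8/7 ≈ 32.000 mcg/mL.
Steady-state trough Cmin,ss = Cmax,ss·f ≈ 32.000 × 0.125 ≈ 4.000 mcg/mL.

4.0 mcg/mL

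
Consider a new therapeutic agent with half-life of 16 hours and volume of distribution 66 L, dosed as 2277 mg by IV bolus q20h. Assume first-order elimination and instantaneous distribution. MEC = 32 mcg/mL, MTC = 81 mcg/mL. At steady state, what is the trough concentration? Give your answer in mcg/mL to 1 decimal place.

k = ln2/t½ = ln2/16 ≈ 0.043322 h⁻¹; fraction remaining f = e^(−kτ) = e^(−0.043322×20) ≈ 0.4204.
Accumulation ratio R = 1/(1 − f) ≈ 1/0.5796 ≈ 1.7253.
Single-dose peak C₀ = D/Vd = 2277/66 ≈ 34.500 mcg/mL.
Cmax,ss = C₀/(1 − f) ≈ 34.500/0.5796 ≈ 59.524 mcg/mL.
Steady-state trough Cmin,ss = Cmax,ss·f ≈ 59.524 × 0.4204 ≈ 25.024 mcg/mL.
Trough 25.0 mcg/mL vs MEC 32 mcg/mL: subtherapeutic.

25.0 mcg/mL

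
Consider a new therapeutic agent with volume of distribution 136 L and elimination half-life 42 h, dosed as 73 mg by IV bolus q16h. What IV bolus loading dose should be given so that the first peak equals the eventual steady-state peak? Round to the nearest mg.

f = (1/2)^(16/42) ≈ 0.767930; accumulation ratio R = 1/(1−f) ≈ 4.30904.
Loading dose to hit Cmax,ss on first dose: D_load = D_maint·R ≈ 73 × 4.30904 ≈ 314.56 mg.

315 mg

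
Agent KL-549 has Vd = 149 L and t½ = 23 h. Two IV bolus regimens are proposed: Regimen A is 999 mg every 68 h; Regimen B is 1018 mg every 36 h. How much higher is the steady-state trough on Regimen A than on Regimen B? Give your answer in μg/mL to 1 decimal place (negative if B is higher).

-2.5 μg/mL

Regimen A: f = (1/2)^(68/23) ≈ 0.1288; Cmin,ss = (999/149)·f/(1−f) ≈ 0.991 μg/mL.
Regimen B: f = (1/2)^(36/23) ≈ 0.3379; Cmin,ss = (1018/149)·f/(1−f) ≈ 3.487 μg/mL.
Difference ≈ 0.991 − 3.487 ≈ -2.496 μg/mL.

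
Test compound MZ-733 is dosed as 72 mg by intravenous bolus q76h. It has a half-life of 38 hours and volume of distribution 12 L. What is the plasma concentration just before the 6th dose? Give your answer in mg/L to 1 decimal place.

2.0 mg/L

f = (1/2)^(τ/t½) = (1/2)^(76/38) ≈ 0.2500.
C₀ = D/Vd = 72/12 ≈ 6.000 mg/L.
Before the 6th dose, 5 doses have been given. Superposition: Cmin = C₀·(f + f² + … + f^5).
≈ 6.000 × (0.2500 + 0.0625 + 0.0156 + 0.0039 + 0.0010) ≈ 6.000 × 0.3330 ≈ 1.998 mg/L.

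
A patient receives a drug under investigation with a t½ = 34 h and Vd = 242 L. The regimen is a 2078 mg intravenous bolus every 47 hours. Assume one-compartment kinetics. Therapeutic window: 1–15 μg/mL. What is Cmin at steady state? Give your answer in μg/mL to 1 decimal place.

5.3 μg/mL

k = ln2/t½ = ln2/34 ≈ 0.020387 h⁻¹; fraction remaining f = e^(−kτ) = e^(−0.020387×47) ≈ 0.3836.
Accumulation ratio R = 1/(1 − f) ≈ 1/0.6164 ≈ 1.6223.
Each bolus raises the concentration by D/Vd = 2078/242 ≈ 8.587 μg/mL.
Steady-state peak Cmax,ss = C₀·R ≈ 8.587 × 1.6223 ≈ 13.931 μg/mL.
Steady-state trough Cmin,ss = Cmax,ss·f ≈ 13.931 × 0.3836 ≈ 5.344 μg/mL.
Trough 5.3 μg/mL vs MEC 1 μg/mL: adequate.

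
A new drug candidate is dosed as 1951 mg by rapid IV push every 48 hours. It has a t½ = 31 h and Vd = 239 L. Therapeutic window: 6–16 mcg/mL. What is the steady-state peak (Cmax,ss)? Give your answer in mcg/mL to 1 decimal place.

12.4 mcg/mL

Over one 48-h interval, 48/31 ≈ 1.5484 half-lives elapse, leaving f ≈ 0.3419 of each dose.
At steady state, accumulation factor R = 1/(1 − e^(−kτ)) ≈ 1.5195.
Each bolus raises the concentration by D/Vd = 1951/239 ≈ 8.163 mcg/mL.
Steady-state peak Cmax,ss = C₀·R ≈ 8.163 × 1.5195 ≈ 12.404 mcg/mL.
Peak 12.4 mcg/mL vs MTC 16 mcg/mL: below toxic threshold.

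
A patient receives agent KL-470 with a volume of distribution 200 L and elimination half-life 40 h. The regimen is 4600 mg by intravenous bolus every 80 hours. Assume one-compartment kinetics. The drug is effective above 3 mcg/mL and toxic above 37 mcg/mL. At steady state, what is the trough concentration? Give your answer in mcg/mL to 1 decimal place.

τ = 80 h = 2 half-lives, so f = (1/2)^2 = 0.25.
Accumulation ratio R = 1/(1 − f) = 1/0.75 = 4/3.
Single-dose peak C₀ = D/Vd = 4600/200 = 23 mcg/mL.
Steady-state peak Cmax,ss = C₀·R = 23 × 4/3 ≈ 30.667 mcg/mL.
Steady-state trough Cmin,ss = Cmax,ss·f ≈ 30.667 × 0.25 ≈ 7.667 mcg/mL.
Trough 7.7 mcg/mL vs MEC 3 mcg/mL: adequate.

7.7 mcg/mL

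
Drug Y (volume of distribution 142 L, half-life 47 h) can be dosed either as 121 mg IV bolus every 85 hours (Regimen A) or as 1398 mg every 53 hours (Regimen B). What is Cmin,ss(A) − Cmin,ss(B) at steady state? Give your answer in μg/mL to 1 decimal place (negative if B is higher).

Regimen A: f = (1/2)^(85/47) ≈ 0.2855; Cmin,ss = (121/142)·f/(1−f) ≈ 0.340 μg/mL.
Regimen B: f = (1/2)^(53/47) ≈ 0.4577; Cmin,ss = (1398/142)·f/(1−f) ≈ 8.309 μg/mL.
Difference ≈ 0.340 − 8.309 ≈ -7.969 μg/mL.

-8.0 μg/mL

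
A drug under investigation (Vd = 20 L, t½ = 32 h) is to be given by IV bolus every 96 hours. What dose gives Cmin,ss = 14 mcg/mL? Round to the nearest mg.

1960 mg

τ/t½ = 96/32 ≈ 3, so f = (1/2)^(96/32) ≈ 0.125000.
Cmin,ss = (D/Vd)·f/(1−f), so D = Cmin,ss·Vd·(1−f)/f.
D = 14 × 20 × (1−f)/f ≈ 14 × 20 × 7.00000 ≈ 1960.00 mg.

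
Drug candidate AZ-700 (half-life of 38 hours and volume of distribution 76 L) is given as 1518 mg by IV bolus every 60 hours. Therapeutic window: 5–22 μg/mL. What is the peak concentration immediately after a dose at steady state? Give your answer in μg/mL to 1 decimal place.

30.0 μg/mL

Over one 60-h interval, 60/38 ≈ 1.5789 half-lives elapse, leaving f ≈ 0.3347 of each dose.
Accumulation ratio R = 1/(1 − f) ≈ 1/0.6653 ≈ 1.5031.
Single-dose peak C₀ = D/Vd = 1518/76 ≈ 19.974 μg/mL.
Steady-state peak Cmax,ss = C₀·R ≈ 19.974 × 1.5031 ≈ 30.023 μg/mL.
Peak 30.0 μg/mL vs MTC 22 μg/mL: exceeds toxic threshold.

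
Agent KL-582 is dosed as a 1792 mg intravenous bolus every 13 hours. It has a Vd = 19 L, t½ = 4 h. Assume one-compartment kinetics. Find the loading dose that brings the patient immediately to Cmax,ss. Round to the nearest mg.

2002 mg

f = (1/2)^(13/4) ≈ 0.105112; accumulation ratio R = 1/(1−f) ≈ 1.11746.
Loading dose to hit Cmax,ss on first dose: D_load = D_maint·R ≈ 1792 × 1.11746 ≈ 2002.49 mg.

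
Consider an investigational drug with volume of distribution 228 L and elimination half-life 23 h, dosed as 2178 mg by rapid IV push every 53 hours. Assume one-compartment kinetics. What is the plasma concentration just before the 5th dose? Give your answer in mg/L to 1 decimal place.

2.4 mg/L

f = (1/2)^(τ/t½) = (1/2)^(53/23) ≈ 0.2025.
C₀ = D/Vd = 2178/228 ≈ 9.553 mg/L.
Before the 5th dose, 4 doses have been given. Superposition: Cmin = C₀·(f + f² + … + f^4).
≈ 9.553 × (0.2025 + 0.0410 + 0.0083 + 0.0017) ≈ 9.553 × 0.2535 ≈ 2.422 mg/L.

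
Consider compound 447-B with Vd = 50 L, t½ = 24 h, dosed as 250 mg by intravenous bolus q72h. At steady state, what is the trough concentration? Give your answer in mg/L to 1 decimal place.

The dosing interval is 3 half-lives, so f = 2^(−3) = 0.125.
At steady state, R = 1/(1 − 0.125) = 8/7.
Single-dose peak C₀ = D/Vd = 250/50 = 5 mg/L.
Steady-state peak Cmax,ss = C₀·R = 5 × 8/7 ≈ 5.714 mg/L.
Steady-state trough Cmin,ss = Cmax,ss·f ≈ 5.714 × 0.125 ≈ 0.714 mg/L.

0.7 mg/L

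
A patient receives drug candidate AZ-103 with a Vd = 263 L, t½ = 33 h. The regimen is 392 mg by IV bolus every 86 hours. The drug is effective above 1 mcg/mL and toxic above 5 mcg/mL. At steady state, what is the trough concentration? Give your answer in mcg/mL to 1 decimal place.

Over one 86-h interval, 86/33 ≈ 2.6061 half-lives elapse, leaving f ≈ 0.1642 of each dose.
At steady state, accumulation factor R = 1/(1 − e^(−kτ)) ≈ 1.1965.
Single-dose peak C₀ = D/Vd = 392/263 ≈ 1.490 mcg/mL.
Cmax,ss = C₀/(1 − f) ≈ 1.490/0.8358 ≈ 1.783 mcg/mL.
Steady-state trough Cmin,ss = Cmax,ss·f ≈ 1.783 × 0.1642 ≈ 0.293 mcg/mL.
Trough 0.3 mcg/mL vs MEC 1 mcg/mL: subtherapeutic.

0.3 mcg/mL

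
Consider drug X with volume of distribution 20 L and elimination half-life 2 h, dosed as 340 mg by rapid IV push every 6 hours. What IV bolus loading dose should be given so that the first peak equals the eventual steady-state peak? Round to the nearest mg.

f = (1/2)^(6/2) ≈ 0.125000; accumulation ratio R = 1/(1−f) ≈ 1.14286.
Loading dose to hit Cmax,ss on first dose: D_load = D_maint·R ≈ 340 × 1.14286 ≈ 388.57 mg.

389 mg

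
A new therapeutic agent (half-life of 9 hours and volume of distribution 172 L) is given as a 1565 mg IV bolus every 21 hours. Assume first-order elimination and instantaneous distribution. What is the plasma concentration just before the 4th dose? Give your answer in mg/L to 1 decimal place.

f = (1/2)^(τ/t½) = (1/2)^(21/9) ≈ 0.1984.
C₀ = D/Vd = 1565/172 ≈ 9.099 mg/L.
Before the 4th dose, 3 doses have been given. Superposition: Cmin = C₀·(f + f² + … + f^3).
≈ 9.099 × (0.1984 + 0.0394 + 0.0078) ≈ 9.099 × 0.2456 ≈ 2.235 mg/L.

2.2 mg/L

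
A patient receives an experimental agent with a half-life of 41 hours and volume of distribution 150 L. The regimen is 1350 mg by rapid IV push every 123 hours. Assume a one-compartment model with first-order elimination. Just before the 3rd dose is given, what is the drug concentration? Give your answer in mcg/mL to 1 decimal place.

1.3 mcg/mL

f = (1/2)^(τ/t½) = (1/2)^(123/41) ≈ 0.1250.
C₀ = D/Vd = 1350/150 ≈ 9.000 mcg/mL.
Before the 3rd dose, 2 doses have been given. Superposition: Cmin = C₀·(f + f²).
≈ 9.000 × (0.1250 + 0.0156) ≈ 9.000 × 0.1406 ≈ 1.265 mcg/mL.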